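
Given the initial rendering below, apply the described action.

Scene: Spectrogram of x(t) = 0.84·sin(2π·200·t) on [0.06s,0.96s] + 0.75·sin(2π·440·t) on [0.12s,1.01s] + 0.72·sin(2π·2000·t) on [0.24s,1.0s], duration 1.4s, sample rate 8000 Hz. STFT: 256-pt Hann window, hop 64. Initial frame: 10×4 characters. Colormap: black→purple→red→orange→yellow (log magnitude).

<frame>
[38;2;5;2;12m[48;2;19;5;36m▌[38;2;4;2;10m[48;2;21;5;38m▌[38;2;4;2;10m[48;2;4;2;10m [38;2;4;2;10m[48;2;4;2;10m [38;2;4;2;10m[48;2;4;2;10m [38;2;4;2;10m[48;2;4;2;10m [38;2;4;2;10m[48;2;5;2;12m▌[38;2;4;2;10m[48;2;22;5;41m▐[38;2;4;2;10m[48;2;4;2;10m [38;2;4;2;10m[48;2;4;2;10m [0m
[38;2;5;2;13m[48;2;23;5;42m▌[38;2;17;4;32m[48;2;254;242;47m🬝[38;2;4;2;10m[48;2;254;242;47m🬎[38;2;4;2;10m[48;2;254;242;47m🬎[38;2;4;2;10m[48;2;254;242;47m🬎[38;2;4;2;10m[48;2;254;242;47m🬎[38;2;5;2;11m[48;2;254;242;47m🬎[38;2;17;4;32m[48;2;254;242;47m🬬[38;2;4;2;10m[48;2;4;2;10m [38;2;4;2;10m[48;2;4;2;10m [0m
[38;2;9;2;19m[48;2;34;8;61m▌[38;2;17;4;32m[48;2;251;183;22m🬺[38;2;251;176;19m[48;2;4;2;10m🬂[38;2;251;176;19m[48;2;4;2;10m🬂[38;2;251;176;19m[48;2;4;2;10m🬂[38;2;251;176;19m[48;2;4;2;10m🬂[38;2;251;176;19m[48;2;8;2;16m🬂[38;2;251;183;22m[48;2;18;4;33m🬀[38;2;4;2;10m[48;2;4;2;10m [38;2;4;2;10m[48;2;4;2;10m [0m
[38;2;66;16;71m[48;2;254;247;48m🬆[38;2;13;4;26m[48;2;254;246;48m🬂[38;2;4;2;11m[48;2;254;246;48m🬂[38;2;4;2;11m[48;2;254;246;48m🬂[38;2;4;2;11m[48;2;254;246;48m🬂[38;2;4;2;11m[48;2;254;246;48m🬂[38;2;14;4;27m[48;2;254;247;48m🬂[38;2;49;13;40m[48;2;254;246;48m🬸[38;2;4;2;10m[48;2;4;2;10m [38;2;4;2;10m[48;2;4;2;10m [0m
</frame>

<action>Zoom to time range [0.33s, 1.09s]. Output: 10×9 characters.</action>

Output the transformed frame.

<frame>
[38;2;4;2;10m[48;2;4;2;10m [38;2;4;2;10m[48;2;4;2;10m [38;2;4;2;10m[48;2;4;2;10m [38;2;4;2;10m[48;2;4;2;10m [38;2;4;2;10m[48;2;4;2;10m [38;2;4;2;10m[48;2;4;2;10m [38;2;4;2;10m[48;2;4;2;10m [38;2;4;2;10m[48;2;4;2;10m [38;2;5;2;11m[48;2;5;2;12m▌[38;2;21;5;38m[48;2;4;2;10m▌[0m
[38;2;4;2;10m[48;2;4;2;10m [38;2;4;2;10m[48;2;4;2;10m [38;2;4;2;10m[48;2;4;2;10m [38;2;4;2;10m[48;2;4;2;10m [38;2;4;2;10m[48;2;4;2;10m [38;2;4;2;10m[48;2;4;2;10m [38;2;4;2;10m[48;2;4;2;10m [38;2;4;2;10m[48;2;4;2;10m [38;2;5;2;11m[48;2;5;2;12m🬄[38;2;4;2;10m[48;2;22;5;41m▐[0m
[38;2;4;2;10m[48;2;4;2;10m [38;2;4;2;10m[48;2;4;2;10m [38;2;4;2;10m[48;2;4;2;10m [38;2;4;2;10m[48;2;4;2;10m [38;2;4;2;10m[48;2;4;2;10m [38;2;4;2;10m[48;2;4;2;10m [38;2;4;2;10m[48;2;4;2;10m [38;2;4;2;10m[48;2;4;2;10m [38;2;5;2;12m[48;2;6;2;13m🬝[38;2;4;2;10m[48;2;28;6;50m▐[0m
[38;2;4;2;10m[48;2;4;2;10m [38;2;4;2;10m[48;2;4;2;10m [38;2;4;2;10m[48;2;4;2;10m [38;2;4;2;10m[48;2;4;2;10m [38;2;4;2;10m[48;2;4;2;10m [38;2;4;2;10m[48;2;4;2;10m [38;2;4;2;10m[48;2;4;2;10m [38;2;4;2;10m[48;2;4;2;10m [38;2;5;2;12m[48;2;6;2;13m▌[38;2;4;2;10m[48;2;44;10;75m▐[0m
[38;2;5;2;11m[48;2;254;244;47m🬰[38;2;5;2;11m[48;2;254;244;47m🬰[38;2;5;2;11m[48;2;254;244;47m🬰[38;2;5;2;11m[48;2;254;244;47m🬰[38;2;5;2;11m[48;2;254;244;47m🬰[38;2;5;2;11m[48;2;254;244;47m🬰[38;2;5;2;11m[48;2;254;244;47m🬰[38;2;5;2;11m[48;2;254;244;47m🬰[38;2;6;2;15m[48;2;254;244;47m🬰[38;2;71;18;38m[48;2;253;227;40m🬸[0m
[38;2;4;2;10m[48;2;4;2;10m [38;2;4;2;10m[48;2;4;2;10m [38;2;4;2;10m[48;2;4;2;10m [38;2;4;2;10m[48;2;4;2;10m [38;2;4;2;10m[48;2;4;2;10m [38;2;4;2;10m[48;2;4;2;10m [38;2;4;2;10m[48;2;4;2;10m [38;2;4;2;10m[48;2;4;2;10m [38;2;7;2;15m[48;2;8;3;18m🬕[38;2;47;10;76m[48;2;4;2;10m▌[0m
[38;2;4;2;10m[48;2;4;2;10m [38;2;4;2;10m[48;2;4;2;10m [38;2;4;2;10m[48;2;4;2;10m [38;2;4;2;10m[48;2;4;2;10m [38;2;4;2;10m[48;2;4;2;10m [38;2;4;2;10m[48;2;4;2;10m [38;2;4;2;10m[48;2;4;2;10m [38;2;4;2;10m[48;2;4;2;10m [38;2;10;3;21m[48;2;14;3;27m🬕[38;2;33;7;59m[48;2;4;2;10m▌[0m
[38;2;4;2;11m[48;2;252;192;26m🬎[38;2;5;2;11m[48;2;252;192;26m🬎[38;2;4;2;11m[48;2;252;192;26m🬎[38;2;5;2;11m[48;2;252;192;26m🬎[38;2;5;2;11m[48;2;252;192;26m🬎[38;2;5;2;11m[48;2;252;192;26m🬎[38;2;4;2;11m[48;2;252;192;26m🬎[38;2;4;2;11m[48;2;252;192;26m🬎[38;2;21;5;39m[48;2;252;194;26m🬎[38;2;33;8;38m[48;2;252;196;28m🬬[0m
[38;2;254;248;49m[48;2;47;11;83m🬎[38;2;254;248;49m[48;2;47;11;83m🬎[38;2;254;248;49m[48;2;47;11;83m🬎[38;2;254;248;49m[48;2;47;11;82m🬎[38;2;254;248;49m[48;2;47;11;83m🬎[38;2;254;248;49m[48;2;47;11;83m🬎[38;2;254;248;49m[48;2;47;11;83m🬎[38;2;254;248;49m[48;2;47;11;83m🬎[38;2;253;228;40m[48;2;209;73;64m🬎[38;2;254;248;49m[48;2;43;11;40m🬀[0m
</frame>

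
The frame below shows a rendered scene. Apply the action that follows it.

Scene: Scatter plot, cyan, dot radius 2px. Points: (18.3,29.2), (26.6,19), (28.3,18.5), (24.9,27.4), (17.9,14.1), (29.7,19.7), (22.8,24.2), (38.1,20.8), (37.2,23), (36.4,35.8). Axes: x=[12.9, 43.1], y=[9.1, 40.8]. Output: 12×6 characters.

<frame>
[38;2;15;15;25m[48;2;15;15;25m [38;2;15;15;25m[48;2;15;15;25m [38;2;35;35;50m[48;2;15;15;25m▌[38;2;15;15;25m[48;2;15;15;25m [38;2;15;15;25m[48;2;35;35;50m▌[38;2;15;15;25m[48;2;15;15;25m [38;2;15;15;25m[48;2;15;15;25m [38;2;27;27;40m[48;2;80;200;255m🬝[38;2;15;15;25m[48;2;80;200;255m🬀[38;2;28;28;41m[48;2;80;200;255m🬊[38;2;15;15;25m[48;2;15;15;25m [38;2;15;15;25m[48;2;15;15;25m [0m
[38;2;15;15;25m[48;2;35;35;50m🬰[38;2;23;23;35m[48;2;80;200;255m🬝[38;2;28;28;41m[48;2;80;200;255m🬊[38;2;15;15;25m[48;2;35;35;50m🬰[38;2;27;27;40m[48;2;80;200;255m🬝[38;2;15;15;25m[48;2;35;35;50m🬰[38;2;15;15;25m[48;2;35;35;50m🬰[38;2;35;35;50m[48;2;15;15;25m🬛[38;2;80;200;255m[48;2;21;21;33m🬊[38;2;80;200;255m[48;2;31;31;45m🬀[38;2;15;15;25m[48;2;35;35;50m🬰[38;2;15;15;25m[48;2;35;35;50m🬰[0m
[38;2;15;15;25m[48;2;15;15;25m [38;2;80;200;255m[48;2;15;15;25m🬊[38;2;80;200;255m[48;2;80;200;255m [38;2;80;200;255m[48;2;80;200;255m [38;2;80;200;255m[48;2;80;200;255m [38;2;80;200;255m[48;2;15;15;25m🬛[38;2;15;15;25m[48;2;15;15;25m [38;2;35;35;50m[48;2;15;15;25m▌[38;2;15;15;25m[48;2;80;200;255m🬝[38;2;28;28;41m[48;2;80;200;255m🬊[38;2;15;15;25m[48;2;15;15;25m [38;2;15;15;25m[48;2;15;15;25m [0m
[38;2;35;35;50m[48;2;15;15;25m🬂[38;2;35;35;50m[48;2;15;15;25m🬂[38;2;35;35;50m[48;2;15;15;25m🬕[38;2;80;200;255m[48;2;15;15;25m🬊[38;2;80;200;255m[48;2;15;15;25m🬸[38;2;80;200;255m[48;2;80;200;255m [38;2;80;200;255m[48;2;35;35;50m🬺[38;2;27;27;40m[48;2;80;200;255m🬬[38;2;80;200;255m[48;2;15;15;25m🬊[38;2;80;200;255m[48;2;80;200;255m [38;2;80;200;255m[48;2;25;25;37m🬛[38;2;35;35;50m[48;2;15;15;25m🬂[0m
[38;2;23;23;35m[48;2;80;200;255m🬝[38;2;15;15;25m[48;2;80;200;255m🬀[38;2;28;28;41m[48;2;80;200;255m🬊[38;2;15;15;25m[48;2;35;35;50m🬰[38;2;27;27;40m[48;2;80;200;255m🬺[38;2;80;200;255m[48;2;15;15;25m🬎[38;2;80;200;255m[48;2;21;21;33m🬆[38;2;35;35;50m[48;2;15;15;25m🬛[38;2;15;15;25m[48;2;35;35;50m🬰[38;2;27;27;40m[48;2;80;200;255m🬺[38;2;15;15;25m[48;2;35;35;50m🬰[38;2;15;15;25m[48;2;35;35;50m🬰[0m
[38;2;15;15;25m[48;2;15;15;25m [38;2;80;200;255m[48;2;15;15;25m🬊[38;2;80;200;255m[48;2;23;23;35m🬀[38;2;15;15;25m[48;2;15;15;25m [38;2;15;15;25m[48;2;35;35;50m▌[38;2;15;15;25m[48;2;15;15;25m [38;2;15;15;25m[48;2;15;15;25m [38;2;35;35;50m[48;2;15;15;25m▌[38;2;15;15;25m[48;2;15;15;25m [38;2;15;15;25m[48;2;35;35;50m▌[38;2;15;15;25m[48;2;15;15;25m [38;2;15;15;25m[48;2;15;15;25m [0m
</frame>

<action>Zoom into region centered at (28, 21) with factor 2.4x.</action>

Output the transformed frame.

<frame>
[38;2;15;15;25m[48;2;80;200;255m🬝[38;2;15;15;25m[48;2;80;200;255m🬺[38;2;80;200;255m[48;2;35;35;50m🬬[38;2;80;200;255m[48;2;15;15;25m🬆[38;2;15;15;25m[48;2;35;35;50m▌[38;2;15;15;25m[48;2;15;15;25m [38;2;15;15;25m[48;2;15;15;25m [38;2;35;35;50m[48;2;15;15;25m▌[38;2;15;15;25m[48;2;15;15;25m [38;2;15;15;25m[48;2;35;35;50m▌[38;2;15;15;25m[48;2;15;15;25m [38;2;15;15;25m[48;2;15;15;25m [0m
[38;2;80;200;255m[48;2;80;200;255m [38;2;80;200;255m[48;2;15;15;25m🬛[38;2;35;35;50m[48;2;15;15;25m🬛[38;2;15;15;25m[48;2;35;35;50m🬰[38;2;15;15;25m[48;2;35;35;50m🬐[38;2;15;15;25m[48;2;35;35;50m🬰[38;2;15;15;25m[48;2;35;35;50m🬰[38;2;35;35;50m[48;2;15;15;25m🬛[38;2;15;15;25m[48;2;35;35;50m🬰[38;2;15;15;25m[48;2;35;35;50m🬐[38;2;15;15;25m[48;2;35;35;50m🬰[38;2;15;15;25m[48;2;35;35;50m🬰[0m
[38;2;15;15;25m[48;2;80;200;255m🬺[38;2;15;15;25m[48;2;15;15;25m [38;2;35;35;50m[48;2;15;15;25m▌[38;2;15;15;25m[48;2;15;15;25m [38;2;15;15;25m[48;2;35;35;50m▌[38;2;15;15;25m[48;2;15;15;25m [38;2;15;15;25m[48;2;15;15;25m [38;2;23;23;35m[48;2;80;200;255m🬬[38;2;15;15;25m[48;2;15;15;25m [38;2;15;15;25m[48;2;35;35;50m▌[38;2;15;15;25m[48;2;15;15;25m [38;2;15;15;25m[48;2;15;15;25m [0m
[38;2;35;35;50m[48;2;15;15;25m🬂[38;2;35;35;50m[48;2;15;15;25m🬂[38;2;35;35;50m[48;2;15;15;25m🬕[38;2;28;28;41m[48;2;80;200;255m🬆[38;2;80;200;255m[48;2;35;35;50m🬺[38;2;28;28;41m[48;2;80;200;255m🬆[38;2;80;200;255m[48;2;80;200;255m [38;2;80;200;255m[48;2;80;200;255m [38;2;80;200;255m[48;2;23;23;35m🬃[38;2;35;35;50m[48;2;15;15;25m🬨[38;2;35;35;50m[48;2;15;15;25m🬂[38;2;35;35;50m[48;2;15;15;25m🬂[0m
[38;2;15;15;25m[48;2;35;35;50m🬰[38;2;15;15;25m[48;2;35;35;50m🬰[38;2;35;35;50m[48;2;15;15;25m🬛[38;2;23;23;35m[48;2;80;200;255m🬺[38;2;80;200;255m[48;2;28;28;41m🬆[38;2;23;23;35m[48;2;80;200;255m🬺[38;2;80;200;255m[48;2;21;21;33m🬆[38;2;80;200;255m[48;2;27;27;40m🬀[38;2;15;15;25m[48;2;35;35;50m🬰[38;2;15;15;25m[48;2;35;35;50m🬐[38;2;15;15;25m[48;2;35;35;50m🬰[38;2;15;15;25m[48;2;35;35;50m🬰[0m
[38;2;15;15;25m[48;2;15;15;25m [38;2;15;15;25m[48;2;15;15;25m [38;2;35;35;50m[48;2;15;15;25m▌[38;2;15;15;25m[48;2;15;15;25m [38;2;15;15;25m[48;2;35;35;50m▌[38;2;15;15;25m[48;2;15;15;25m [38;2;15;15;25m[48;2;15;15;25m [38;2;35;35;50m[48;2;15;15;25m▌[38;2;15;15;25m[48;2;15;15;25m [38;2;15;15;25m[48;2;35;35;50m▌[38;2;15;15;25m[48;2;15;15;25m [38;2;15;15;25m[48;2;15;15;25m [0m
</frame>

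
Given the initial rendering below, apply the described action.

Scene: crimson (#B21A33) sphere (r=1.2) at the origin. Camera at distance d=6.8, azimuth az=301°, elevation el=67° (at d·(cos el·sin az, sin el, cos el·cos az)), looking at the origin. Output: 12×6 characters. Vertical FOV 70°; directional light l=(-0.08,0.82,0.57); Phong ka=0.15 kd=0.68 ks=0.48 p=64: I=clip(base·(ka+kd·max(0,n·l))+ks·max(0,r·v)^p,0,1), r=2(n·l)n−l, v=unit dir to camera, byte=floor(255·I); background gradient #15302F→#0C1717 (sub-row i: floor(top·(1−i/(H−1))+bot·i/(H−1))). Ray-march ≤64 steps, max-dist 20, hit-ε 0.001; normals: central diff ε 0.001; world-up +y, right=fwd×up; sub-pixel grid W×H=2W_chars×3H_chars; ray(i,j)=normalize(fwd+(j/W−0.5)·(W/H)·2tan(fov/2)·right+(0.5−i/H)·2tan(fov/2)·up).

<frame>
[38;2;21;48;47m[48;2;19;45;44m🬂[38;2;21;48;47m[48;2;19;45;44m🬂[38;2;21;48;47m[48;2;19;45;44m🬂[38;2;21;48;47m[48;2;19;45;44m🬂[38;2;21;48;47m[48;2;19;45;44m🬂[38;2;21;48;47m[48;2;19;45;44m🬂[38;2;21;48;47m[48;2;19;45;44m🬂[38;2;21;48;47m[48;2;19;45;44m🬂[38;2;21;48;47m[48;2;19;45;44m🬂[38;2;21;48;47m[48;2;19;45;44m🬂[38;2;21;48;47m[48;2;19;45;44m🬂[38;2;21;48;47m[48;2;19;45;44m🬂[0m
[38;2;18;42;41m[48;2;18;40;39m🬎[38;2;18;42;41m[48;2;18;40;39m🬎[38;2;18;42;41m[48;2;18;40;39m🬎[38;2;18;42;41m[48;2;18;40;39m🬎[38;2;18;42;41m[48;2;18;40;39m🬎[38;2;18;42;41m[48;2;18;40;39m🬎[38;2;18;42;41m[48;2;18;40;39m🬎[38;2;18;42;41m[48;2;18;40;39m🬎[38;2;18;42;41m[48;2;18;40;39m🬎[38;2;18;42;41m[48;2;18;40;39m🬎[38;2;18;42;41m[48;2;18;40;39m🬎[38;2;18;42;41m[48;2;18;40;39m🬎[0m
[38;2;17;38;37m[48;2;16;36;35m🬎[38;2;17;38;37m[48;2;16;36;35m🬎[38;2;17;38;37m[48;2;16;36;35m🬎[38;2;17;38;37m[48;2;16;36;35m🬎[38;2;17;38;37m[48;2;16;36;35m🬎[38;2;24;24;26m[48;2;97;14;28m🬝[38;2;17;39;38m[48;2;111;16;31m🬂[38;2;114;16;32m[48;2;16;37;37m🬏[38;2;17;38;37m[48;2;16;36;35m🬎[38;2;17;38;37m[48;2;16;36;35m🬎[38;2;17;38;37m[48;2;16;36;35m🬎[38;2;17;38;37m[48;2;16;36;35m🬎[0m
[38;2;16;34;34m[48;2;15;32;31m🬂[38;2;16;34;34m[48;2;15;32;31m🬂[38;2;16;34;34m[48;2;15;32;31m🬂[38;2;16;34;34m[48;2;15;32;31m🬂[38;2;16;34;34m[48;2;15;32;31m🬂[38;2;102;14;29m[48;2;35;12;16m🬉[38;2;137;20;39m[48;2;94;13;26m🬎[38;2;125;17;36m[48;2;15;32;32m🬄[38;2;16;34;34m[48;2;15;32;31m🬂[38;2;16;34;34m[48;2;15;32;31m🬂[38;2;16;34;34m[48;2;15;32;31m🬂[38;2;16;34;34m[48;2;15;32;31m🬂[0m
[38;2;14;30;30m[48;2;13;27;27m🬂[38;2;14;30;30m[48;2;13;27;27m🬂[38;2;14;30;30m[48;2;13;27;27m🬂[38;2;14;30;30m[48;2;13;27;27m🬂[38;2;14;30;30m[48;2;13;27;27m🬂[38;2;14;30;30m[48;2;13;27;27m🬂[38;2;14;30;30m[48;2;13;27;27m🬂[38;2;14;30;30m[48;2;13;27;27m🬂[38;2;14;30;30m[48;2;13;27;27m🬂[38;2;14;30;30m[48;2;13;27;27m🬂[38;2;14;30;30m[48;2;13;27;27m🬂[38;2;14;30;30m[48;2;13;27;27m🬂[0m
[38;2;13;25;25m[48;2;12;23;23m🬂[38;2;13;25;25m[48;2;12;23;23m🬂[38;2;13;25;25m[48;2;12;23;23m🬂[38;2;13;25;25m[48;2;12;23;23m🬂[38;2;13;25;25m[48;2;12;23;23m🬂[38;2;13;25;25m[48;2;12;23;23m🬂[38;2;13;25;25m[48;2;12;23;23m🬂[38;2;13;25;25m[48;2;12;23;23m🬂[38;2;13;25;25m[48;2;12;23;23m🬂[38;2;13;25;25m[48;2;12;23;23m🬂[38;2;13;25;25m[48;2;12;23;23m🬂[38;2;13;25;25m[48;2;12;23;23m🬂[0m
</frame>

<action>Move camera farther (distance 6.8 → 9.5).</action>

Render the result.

<frame>
[38;2;21;48;47m[48;2;19;45;44m🬂[38;2;21;48;47m[48;2;19;45;44m🬂[38;2;21;48;47m[48;2;19;45;44m🬂[38;2;21;48;47m[48;2;19;45;44m🬂[38;2;21;48;47m[48;2;19;45;44m🬂[38;2;21;48;47m[48;2;19;45;44m🬂[38;2;21;48;47m[48;2;19;45;44m🬂[38;2;21;48;47m[48;2;19;45;44m🬂[38;2;21;48;47m[48;2;19;45;44m🬂[38;2;21;48;47m[48;2;19;45;44m🬂[38;2;21;48;47m[48;2;19;45;44m🬂[38;2;21;48;47m[48;2;19;45;44m🬂[0m
[38;2;18;42;41m[48;2;18;40;39m🬎[38;2;18;42;41m[48;2;18;40;39m🬎[38;2;18;42;41m[48;2;18;40;39m🬎[38;2;18;42;41m[48;2;18;40;39m🬎[38;2;18;42;41m[48;2;18;40;39m🬎[38;2;18;42;41m[48;2;18;40;39m🬎[38;2;18;42;41m[48;2;18;40;39m🬎[38;2;18;42;41m[48;2;18;40;39m🬎[38;2;18;42;41m[48;2;18;40;39m🬎[38;2;18;42;41m[48;2;18;40;39m🬎[38;2;18;42;41m[48;2;18;40;39m🬎[38;2;18;42;41m[48;2;18;40;39m🬎[0m
[38;2;17;38;37m[48;2;16;36;35m🬎[38;2;17;38;37m[48;2;16;36;35m🬎[38;2;17;38;37m[48;2;16;36;35m🬎[38;2;17;38;37m[48;2;16;36;35m🬎[38;2;17;38;37m[48;2;16;36;35m🬎[38;2;16;37;37m[48;2;59;8;16m🬝[38;2;17;38;37m[48;2;118;16;33m🬎[38;2;17;38;37m[48;2;16;36;35m🬎[38;2;17;38;37m[48;2;16;36;35m🬎[38;2;17;38;37m[48;2;16;36;35m🬎[38;2;17;38;37m[48;2;16;36;35m🬎[38;2;17;38;37m[48;2;16;36;35m🬎[0m
[38;2;16;34;34m[48;2;15;32;31m🬂[38;2;16;34;34m[48;2;15;32;31m🬂[38;2;16;34;34m[48;2;15;32;31m🬂[38;2;16;34;34m[48;2;15;32;31m🬂[38;2;16;34;34m[48;2;15;32;31m🬂[38;2;74;10;21m[48;2;15;32;32m🬉[38;2;130;18;37m[48;2;15;31;31m🬎[38;2;16;34;34m[48;2;15;32;31m🬂[38;2;16;34;34m[48;2;15;32;31m🬂[38;2;16;34;34m[48;2;15;32;31m🬂[38;2;16;34;34m[48;2;15;32;31m🬂[38;2;16;34;34m[48;2;15;32;31m🬂[0m
[38;2;14;30;30m[48;2;13;27;27m🬂[38;2;14;30;30m[48;2;13;27;27m🬂[38;2;14;30;30m[48;2;13;27;27m🬂[38;2;14;30;30m[48;2;13;27;27m🬂[38;2;14;30;30m[48;2;13;27;27m🬂[38;2;14;30;30m[48;2;13;27;27m🬂[38;2;14;30;30m[48;2;13;27;27m🬂[38;2;14;30;30m[48;2;13;27;27m🬂[38;2;14;30;30m[48;2;13;27;27m🬂[38;2;14;30;30m[48;2;13;27;27m🬂[38;2;14;30;30m[48;2;13;27;27m🬂[38;2;14;30;30m[48;2;13;27;27m🬂[0m
[38;2;13;25;25m[48;2;12;23;23m🬂[38;2;13;25;25m[48;2;12;23;23m🬂[38;2;13;25;25m[48;2;12;23;23m🬂[38;2;13;25;25m[48;2;12;23;23m🬂[38;2;13;25;25m[48;2;12;23;23m🬂[38;2;13;25;25m[48;2;12;23;23m🬂[38;2;13;25;25m[48;2;12;23;23m🬂[38;2;13;25;25m[48;2;12;23;23m🬂[38;2;13;25;25m[48;2;12;23;23m🬂[38;2;13;25;25m[48;2;12;23;23m🬂[38;2;13;25;25m[48;2;12;23;23m🬂[38;2;13;25;25m[48;2;12;23;23m🬂[0m
</frame>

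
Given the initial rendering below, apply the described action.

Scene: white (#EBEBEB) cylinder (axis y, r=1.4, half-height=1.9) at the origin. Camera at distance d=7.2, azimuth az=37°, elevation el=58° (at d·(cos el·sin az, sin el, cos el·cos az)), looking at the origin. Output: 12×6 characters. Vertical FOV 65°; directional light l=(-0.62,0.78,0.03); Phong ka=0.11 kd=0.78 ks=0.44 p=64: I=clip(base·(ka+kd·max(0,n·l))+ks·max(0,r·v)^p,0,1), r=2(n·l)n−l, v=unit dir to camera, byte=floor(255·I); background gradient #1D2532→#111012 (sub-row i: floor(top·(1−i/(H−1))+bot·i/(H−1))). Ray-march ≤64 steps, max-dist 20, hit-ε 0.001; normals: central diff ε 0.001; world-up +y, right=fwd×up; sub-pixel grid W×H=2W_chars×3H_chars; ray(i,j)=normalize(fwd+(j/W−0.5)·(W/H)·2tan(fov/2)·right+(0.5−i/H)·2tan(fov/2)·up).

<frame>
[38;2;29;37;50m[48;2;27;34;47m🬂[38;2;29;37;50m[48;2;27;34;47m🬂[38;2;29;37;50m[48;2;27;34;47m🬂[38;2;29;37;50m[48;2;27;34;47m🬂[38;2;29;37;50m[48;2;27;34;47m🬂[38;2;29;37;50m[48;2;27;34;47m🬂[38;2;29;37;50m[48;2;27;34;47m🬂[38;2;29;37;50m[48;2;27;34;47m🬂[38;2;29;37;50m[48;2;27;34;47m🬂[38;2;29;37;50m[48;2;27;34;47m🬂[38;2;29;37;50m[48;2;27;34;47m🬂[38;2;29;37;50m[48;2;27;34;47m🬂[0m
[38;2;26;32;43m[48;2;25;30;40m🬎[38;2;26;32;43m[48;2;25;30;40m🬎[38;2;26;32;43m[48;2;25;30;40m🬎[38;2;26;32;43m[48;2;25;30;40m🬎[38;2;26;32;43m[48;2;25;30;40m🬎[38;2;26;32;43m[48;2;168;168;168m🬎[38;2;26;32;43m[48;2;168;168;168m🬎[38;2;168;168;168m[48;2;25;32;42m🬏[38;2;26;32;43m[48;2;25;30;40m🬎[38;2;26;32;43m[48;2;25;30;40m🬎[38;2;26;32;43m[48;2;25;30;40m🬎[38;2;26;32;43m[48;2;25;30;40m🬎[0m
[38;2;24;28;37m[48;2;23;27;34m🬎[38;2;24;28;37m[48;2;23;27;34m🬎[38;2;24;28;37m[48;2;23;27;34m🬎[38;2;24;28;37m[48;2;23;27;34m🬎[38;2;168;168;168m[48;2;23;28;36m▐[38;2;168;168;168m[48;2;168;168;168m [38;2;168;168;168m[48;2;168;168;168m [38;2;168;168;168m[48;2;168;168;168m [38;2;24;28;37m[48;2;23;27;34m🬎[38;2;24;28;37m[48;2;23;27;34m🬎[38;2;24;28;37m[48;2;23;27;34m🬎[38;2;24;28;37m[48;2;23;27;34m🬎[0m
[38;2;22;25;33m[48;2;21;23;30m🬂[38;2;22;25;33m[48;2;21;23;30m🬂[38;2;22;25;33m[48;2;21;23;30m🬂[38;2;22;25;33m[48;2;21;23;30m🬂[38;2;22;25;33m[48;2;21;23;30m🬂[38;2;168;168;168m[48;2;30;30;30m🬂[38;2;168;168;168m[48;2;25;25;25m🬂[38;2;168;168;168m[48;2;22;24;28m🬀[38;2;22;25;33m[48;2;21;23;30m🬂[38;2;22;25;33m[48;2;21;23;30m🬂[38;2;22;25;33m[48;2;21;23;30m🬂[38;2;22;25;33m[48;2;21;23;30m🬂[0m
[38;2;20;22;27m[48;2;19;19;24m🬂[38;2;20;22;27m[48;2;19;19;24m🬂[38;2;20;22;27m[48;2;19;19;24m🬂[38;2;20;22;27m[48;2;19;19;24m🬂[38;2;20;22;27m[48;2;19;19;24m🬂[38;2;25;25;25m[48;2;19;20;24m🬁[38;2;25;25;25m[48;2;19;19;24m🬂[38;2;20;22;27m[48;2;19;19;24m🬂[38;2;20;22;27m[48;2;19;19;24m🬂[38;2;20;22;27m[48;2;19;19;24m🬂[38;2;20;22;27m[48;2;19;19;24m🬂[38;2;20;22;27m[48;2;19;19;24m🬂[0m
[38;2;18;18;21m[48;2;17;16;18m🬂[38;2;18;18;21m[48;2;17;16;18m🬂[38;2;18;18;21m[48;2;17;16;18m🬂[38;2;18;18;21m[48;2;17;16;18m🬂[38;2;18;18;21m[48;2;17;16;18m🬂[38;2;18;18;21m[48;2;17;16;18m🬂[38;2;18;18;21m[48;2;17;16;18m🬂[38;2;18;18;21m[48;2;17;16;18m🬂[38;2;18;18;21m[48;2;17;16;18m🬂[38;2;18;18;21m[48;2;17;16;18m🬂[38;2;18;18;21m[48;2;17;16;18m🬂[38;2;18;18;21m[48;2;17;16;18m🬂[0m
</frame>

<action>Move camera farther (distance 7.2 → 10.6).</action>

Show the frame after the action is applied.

<frame>
[38;2;29;37;50m[48;2;27;34;47m🬂[38;2;29;37;50m[48;2;27;34;47m🬂[38;2;29;37;50m[48;2;27;34;47m🬂[38;2;29;37;50m[48;2;27;34;47m🬂[38;2;29;37;50m[48;2;27;34;47m🬂[38;2;29;37;50m[48;2;27;34;47m🬂[38;2;29;37;50m[48;2;27;34;47m🬂[38;2;29;37;50m[48;2;27;34;47m🬂[38;2;29;37;50m[48;2;27;34;47m🬂[38;2;29;37;50m[48;2;27;34;47m🬂[38;2;29;37;50m[48;2;27;34;47m🬂[38;2;29;37;50m[48;2;27;34;47m🬂[0m
[38;2;26;32;43m[48;2;25;30;40m🬎[38;2;26;32;43m[48;2;25;30;40m🬎[38;2;26;32;43m[48;2;25;30;40m🬎[38;2;26;32;43m[48;2;25;30;40m🬎[38;2;26;32;43m[48;2;25;30;40m🬎[38;2;26;32;43m[48;2;25;30;40m🬎[38;2;26;32;43m[48;2;25;30;40m🬎[38;2;26;32;43m[48;2;25;30;40m🬎[38;2;26;32;43m[48;2;25;30;40m🬎[38;2;26;32;43m[48;2;25;30;40m🬎[38;2;26;32;43m[48;2;25;30;40m🬎[38;2;26;32;43m[48;2;25;30;40m🬎[0m
[38;2;24;28;37m[48;2;23;27;34m🬎[38;2;24;28;37m[48;2;23;27;34m🬎[38;2;24;28;37m[48;2;23;27;34m🬎[38;2;24;28;37m[48;2;23;27;34m🬎[38;2;24;28;37m[48;2;23;27;34m🬎[38;2;24;29;38m[48;2;168;168;168m🬂[38;2;168;168;168m[48;2;24;29;38m🬺[38;2;168;168;168m[48;2;23;28;36m🬓[38;2;24;28;37m[48;2;23;27;34m🬎[38;2;24;28;37m[48;2;23;27;34m🬎[38;2;24;28;37m[48;2;23;27;34m🬎[38;2;24;28;37m[48;2;23;27;34m🬎[0m
[38;2;22;25;33m[48;2;21;23;30m🬂[38;2;22;25;33m[48;2;21;23;30m🬂[38;2;22;25;33m[48;2;21;23;30m🬂[38;2;22;25;33m[48;2;21;23;30m🬂[38;2;22;25;33m[48;2;21;23;30m🬂[38;2;168;168;168m[48;2;22;24;28m🬁[38;2;168;168;168m[48;2;25;25;25m🬂[38;2;22;25;33m[48;2;21;23;30m🬂[38;2;22;25;33m[48;2;21;23;30m🬂[38;2;22;25;33m[48;2;21;23;30m🬂[38;2;22;25;33m[48;2;21;23;30m🬂[38;2;22;25;33m[48;2;21;23;30m🬂[0m
[38;2;20;22;27m[48;2;19;19;24m🬂[38;2;20;22;27m[48;2;19;19;24m🬂[38;2;20;22;27m[48;2;19;19;24m🬂[38;2;20;22;27m[48;2;19;19;24m🬂[38;2;20;22;27m[48;2;19;19;24m🬂[38;2;20;22;27m[48;2;19;19;24m🬂[38;2;20;22;27m[48;2;19;19;24m🬂[38;2;20;22;27m[48;2;19;19;24m🬂[38;2;20;22;27m[48;2;19;19;24m🬂[38;2;20;22;27m[48;2;19;19;24m🬂[38;2;20;22;27m[48;2;19;19;24m🬂[38;2;20;22;27m[48;2;19;19;24m🬂[0m
[38;2;18;18;21m[48;2;17;16;18m🬂[38;2;18;18;21m[48;2;17;16;18m🬂[38;2;18;18;21m[48;2;17;16;18m🬂[38;2;18;18;21m[48;2;17;16;18m🬂[38;2;18;18;21m[48;2;17;16;18m🬂[38;2;18;18;21m[48;2;17;16;18m🬂[38;2;18;18;21m[48;2;17;16;18m🬂[38;2;18;18;21m[48;2;17;16;18m🬂[38;2;18;18;21m[48;2;17;16;18m🬂[38;2;18;18;21m[48;2;17;16;18m🬂[38;2;18;18;21m[48;2;17;16;18m🬂[38;2;18;18;21m[48;2;17;16;18m🬂[0m
</frame>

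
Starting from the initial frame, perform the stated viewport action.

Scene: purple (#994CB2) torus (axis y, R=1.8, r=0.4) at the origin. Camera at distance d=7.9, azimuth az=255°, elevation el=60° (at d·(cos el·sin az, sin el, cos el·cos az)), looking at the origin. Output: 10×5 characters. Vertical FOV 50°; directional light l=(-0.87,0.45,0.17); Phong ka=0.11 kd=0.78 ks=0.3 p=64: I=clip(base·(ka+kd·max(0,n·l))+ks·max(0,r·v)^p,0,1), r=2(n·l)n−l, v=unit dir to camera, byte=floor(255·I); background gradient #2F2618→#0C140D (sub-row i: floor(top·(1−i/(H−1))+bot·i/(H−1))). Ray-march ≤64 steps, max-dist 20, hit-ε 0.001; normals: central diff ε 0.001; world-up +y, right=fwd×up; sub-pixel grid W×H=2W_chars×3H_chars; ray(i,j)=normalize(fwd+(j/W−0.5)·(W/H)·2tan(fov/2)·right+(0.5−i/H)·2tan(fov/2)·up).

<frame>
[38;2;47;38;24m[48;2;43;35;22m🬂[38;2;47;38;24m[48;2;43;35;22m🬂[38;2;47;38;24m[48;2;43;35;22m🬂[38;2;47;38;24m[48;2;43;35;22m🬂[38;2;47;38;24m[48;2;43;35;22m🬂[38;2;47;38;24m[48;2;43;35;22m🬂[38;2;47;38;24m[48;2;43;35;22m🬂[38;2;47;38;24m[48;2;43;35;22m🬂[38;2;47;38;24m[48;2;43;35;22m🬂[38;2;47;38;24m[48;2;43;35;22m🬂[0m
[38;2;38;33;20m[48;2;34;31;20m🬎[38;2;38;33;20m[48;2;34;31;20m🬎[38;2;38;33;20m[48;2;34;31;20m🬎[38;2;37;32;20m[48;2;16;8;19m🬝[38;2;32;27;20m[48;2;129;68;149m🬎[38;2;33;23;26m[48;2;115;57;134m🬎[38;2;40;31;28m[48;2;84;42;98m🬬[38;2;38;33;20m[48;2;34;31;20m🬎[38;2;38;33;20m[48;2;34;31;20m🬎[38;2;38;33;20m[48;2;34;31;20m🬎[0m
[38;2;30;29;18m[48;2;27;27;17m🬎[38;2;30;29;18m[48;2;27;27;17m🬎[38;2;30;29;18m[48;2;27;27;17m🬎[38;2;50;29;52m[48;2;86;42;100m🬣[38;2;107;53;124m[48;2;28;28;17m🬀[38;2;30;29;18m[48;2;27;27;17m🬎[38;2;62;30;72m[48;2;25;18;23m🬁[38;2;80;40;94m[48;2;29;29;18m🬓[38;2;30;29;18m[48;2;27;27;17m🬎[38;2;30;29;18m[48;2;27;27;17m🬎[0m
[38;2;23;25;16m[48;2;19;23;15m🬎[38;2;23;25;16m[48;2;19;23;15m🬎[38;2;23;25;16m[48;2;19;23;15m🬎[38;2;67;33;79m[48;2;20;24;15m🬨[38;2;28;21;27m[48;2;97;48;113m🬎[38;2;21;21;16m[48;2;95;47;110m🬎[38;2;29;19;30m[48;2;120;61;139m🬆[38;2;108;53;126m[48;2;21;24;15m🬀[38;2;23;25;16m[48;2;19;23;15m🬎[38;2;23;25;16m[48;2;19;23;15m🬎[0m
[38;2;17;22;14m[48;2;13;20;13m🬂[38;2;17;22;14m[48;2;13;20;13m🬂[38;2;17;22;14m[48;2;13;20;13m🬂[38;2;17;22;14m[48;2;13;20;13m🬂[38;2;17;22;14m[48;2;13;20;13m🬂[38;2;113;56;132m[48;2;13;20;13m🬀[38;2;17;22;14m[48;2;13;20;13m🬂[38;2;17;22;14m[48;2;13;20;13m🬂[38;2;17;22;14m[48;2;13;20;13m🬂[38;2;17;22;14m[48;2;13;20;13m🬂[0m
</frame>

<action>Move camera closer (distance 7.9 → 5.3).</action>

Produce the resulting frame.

<frame>
[38;2;47;38;24m[48;2;43;35;22m🬂[38;2;47;38;24m[48;2;43;35;22m🬂[38;2;47;38;24m[48;2;43;35;22m🬂[38;2;47;38;24m[48;2;43;35;22m🬂[38;2;47;38;24m[48;2;43;35;22m🬂[38;2;47;38;24m[48;2;43;35;22m🬂[38;2;47;38;24m[48;2;43;35;22m🬂[38;2;47;38;24m[48;2;43;35;22m🬂[38;2;47;38;24m[48;2;43;35;22m🬂[38;2;47;38;24m[48;2;43;35;22m🬂[0m
[38;2;38;33;20m[48;2;34;31;20m🬎[38;2;38;33;20m[48;2;34;31;20m🬎[38;2;37;32;20m[48;2;69;34;81m🬝[38;2;41;25;40m[48;2;117;58;137m🬆[38;2;123;62;142m[48;2;47;33;42m🬍[38;2;106;52;123m[48;2;34;31;20m🬎[38;2;84;41;98m[48;2;41;25;42m🬌[38;2;68;34;79m[48;2;38;33;20m🬱[38;2;38;33;20m[48;2;34;31;20m🬎[38;2;38;33;20m[48;2;34;31;20m🬎[0m
[38;2;30;29;18m[48;2;27;27;17m🬎[38;2;30;29;18m[48;2;27;27;17m🬎[38;2;54;26;63m[48;2;80;39;93m🬄[38;2;108;53;125m[48;2;28;28;17m🬀[38;2;30;29;18m[48;2;27;27;17m🬎[38;2;30;29;18m[48;2;27;27;17m🬎[38;2;30;29;18m[48;2;27;27;17m🬎[38;2;55;27;64m[48;2;26;18;24m🬁[38;2;75;37;87m[48;2;29;28;18m▌[38;2;30;29;18m[48;2;27;27;17m🬎[0m
[38;2;23;25;16m[48;2;19;23;15m🬎[38;2;23;25;16m[48;2;19;23;15m🬎[38;2;65;32;76m[48;2;71;35;83m🬊[38;2;56;28;65m[48;2;23;20;20m🬏[38;2;23;25;16m[48;2;19;23;15m🬎[38;2;23;25;16m[48;2;19;23;15m🬎[38;2;22;25;15m[48;2;16;8;19m🬝[38;2;30;17;33m[48;2;87;43;101m🬝[38;2;101;49;117m[48;2;21;24;15m▌[38;2;23;25;16m[48;2;19;23;15m🬎[0m
[38;2;17;22;14m[48;2;13;20;13m🬂[38;2;17;22;14m[48;2;13;20;13m🬂[38;2;85;42;99m[48;2;13;20;13m🬁[38;2;12;20;13m[48;2;87;43;102m🬏[38;2;27;13;32m[48;2;98;48;114m🬂[38;2;16;8;19m[48;2;100;49;116m🬂[38;2;43;21;50m[48;2;117;57;136m🬂[38;2;113;56;132m[48;2;12;20;13m🬆[38;2;17;22;14m[48;2;13;20;13m🬂[38;2;17;22;14m[48;2;13;20;13m🬂[0m
</frame>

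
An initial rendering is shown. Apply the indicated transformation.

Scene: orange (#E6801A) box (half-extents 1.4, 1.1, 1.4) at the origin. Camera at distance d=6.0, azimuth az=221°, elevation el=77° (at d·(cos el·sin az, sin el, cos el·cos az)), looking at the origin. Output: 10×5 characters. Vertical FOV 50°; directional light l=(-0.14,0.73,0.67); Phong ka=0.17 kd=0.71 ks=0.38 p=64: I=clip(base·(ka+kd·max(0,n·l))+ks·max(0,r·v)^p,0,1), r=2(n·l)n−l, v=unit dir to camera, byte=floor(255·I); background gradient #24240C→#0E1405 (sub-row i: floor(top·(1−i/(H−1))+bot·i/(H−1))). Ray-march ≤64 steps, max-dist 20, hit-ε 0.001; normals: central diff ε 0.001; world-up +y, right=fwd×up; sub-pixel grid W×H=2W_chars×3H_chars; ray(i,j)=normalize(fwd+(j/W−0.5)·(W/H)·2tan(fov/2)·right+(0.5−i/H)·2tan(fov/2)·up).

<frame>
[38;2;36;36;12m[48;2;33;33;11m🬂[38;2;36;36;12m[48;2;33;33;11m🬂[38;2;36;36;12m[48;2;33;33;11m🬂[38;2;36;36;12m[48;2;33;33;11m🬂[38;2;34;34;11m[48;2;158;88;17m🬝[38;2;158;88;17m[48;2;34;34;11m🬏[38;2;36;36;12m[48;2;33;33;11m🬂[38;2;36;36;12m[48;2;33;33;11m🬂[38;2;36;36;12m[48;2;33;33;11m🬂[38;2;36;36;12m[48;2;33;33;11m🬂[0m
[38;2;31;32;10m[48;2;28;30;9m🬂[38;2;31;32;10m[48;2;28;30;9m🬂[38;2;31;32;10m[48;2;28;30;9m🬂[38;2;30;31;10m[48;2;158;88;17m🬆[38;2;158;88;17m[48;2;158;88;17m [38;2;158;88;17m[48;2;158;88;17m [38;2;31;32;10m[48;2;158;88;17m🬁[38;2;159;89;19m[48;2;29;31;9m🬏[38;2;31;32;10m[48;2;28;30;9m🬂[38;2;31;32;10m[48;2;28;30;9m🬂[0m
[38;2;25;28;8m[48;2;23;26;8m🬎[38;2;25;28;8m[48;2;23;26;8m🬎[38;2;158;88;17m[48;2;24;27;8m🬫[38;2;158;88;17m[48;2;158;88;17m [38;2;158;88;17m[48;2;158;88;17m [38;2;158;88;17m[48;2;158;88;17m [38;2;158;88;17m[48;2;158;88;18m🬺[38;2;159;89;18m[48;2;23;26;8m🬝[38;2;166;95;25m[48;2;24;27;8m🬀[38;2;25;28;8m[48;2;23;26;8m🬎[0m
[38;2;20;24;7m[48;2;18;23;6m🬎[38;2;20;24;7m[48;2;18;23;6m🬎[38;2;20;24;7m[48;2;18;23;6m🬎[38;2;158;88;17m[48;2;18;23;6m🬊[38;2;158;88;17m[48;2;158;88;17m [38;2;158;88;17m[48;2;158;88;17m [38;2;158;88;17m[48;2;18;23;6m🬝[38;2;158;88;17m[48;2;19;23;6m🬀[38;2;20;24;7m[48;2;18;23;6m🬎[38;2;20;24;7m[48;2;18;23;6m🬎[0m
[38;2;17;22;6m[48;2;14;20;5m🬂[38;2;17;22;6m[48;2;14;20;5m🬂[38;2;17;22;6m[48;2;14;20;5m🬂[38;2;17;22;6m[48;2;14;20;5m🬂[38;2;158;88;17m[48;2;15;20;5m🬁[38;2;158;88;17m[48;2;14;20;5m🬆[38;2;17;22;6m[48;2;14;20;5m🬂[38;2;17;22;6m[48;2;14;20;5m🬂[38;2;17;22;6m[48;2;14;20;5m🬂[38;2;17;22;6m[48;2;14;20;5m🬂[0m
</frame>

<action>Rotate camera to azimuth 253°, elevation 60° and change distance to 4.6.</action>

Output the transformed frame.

<frame>
[38;2;36;36;12m[48;2;33;33;11m🬂[38;2;36;36;12m[48;2;33;33;11m🬂[38;2;34;34;11m[48;2;158;88;17m🬝[38;2;35;35;11m[48;2;158;88;17m🬎[38;2;35;35;11m[48;2;158;88;17m🬎[38;2;36;36;12m[48;2;158;88;17m🬂[38;2;36;36;12m[48;2;158;88;17m🬂[38;2;158;88;17m[48;2;34;34;11m🬏[38;2;36;36;12m[48;2;33;33;11m🬂[38;2;36;36;12m[48;2;33;33;11m🬂[0m
[38;2;31;32;10m[48;2;28;30;9m🬂[38;2;31;32;10m[48;2;28;30;9m🬂[38;2;158;88;17m[48;2;158;88;17m [38;2;158;88;17m[48;2;158;88;17m [38;2;158;88;17m[48;2;158;88;17m [38;2;158;88;17m[48;2;158;88;17m [38;2;158;88;17m[48;2;158;88;17m [38;2;158;88;17m[48;2;158;88;17m [38;2;158;88;17m[48;2;29;31;9m🬏[38;2;31;32;10m[48;2;28;30;9m🬂[0m
[38;2;25;28;8m[48;2;23;26;8m🬎[38;2;25;28;8m[48;2;23;26;8m🬎[38;2;158;88;17m[48;2;158;88;17m [38;2;158;88;17m[48;2;158;88;17m [38;2;158;88;17m[48;2;158;88;17m [38;2;158;88;17m[48;2;158;88;17m [38;2;158;88;17m[48;2;158;88;17m [38;2;158;88;17m[48;2;158;88;17m [38;2;158;88;17m[48;2;158;88;17m [38;2;158;88;18m[48;2;25;28;8m🬏[0m
[38;2;20;24;7m[48;2;18;23;6m🬎[38;2;20;24;7m[48;2;18;23;6m🬎[38;2;158;88;17m[48;2;19;24;6m▐[38;2;158;88;17m[48;2;158;88;17m [38;2;158;88;17m[48;2;158;88;17m [38;2;158;88;17m[48;2;158;88;17m [38;2;158;88;17m[48;2;61;34;7m🬎[38;2;158;88;17m[48;2;61;34;7m🬆[38;2;158;88;17m[48;2;50;31;6m🬂[38;2;158;88;18m[48;2;19;23;6m🬀[0m
[38;2;17;22;6m[48;2;14;20;5m🬂[38;2;17;22;6m[48;2;14;20;5m🬂[38;2;158;88;17m[48;2;24;23;5m🬁[38;2;158;88;17m[48;2;61;34;7m🬂[38;2;158;88;17m[48;2;51;31;6m🬀[38;2;61;34;7m[48;2;14;20;5m🬎[38;2;61;34;7m[48;2;14;20;5m🬂[38;2;61;34;7m[48;2;15;20;5m🬀[38;2;17;22;6m[48;2;14;20;5m🬂[38;2;17;22;6m[48;2;14;20;5m🬂[0m
</frame>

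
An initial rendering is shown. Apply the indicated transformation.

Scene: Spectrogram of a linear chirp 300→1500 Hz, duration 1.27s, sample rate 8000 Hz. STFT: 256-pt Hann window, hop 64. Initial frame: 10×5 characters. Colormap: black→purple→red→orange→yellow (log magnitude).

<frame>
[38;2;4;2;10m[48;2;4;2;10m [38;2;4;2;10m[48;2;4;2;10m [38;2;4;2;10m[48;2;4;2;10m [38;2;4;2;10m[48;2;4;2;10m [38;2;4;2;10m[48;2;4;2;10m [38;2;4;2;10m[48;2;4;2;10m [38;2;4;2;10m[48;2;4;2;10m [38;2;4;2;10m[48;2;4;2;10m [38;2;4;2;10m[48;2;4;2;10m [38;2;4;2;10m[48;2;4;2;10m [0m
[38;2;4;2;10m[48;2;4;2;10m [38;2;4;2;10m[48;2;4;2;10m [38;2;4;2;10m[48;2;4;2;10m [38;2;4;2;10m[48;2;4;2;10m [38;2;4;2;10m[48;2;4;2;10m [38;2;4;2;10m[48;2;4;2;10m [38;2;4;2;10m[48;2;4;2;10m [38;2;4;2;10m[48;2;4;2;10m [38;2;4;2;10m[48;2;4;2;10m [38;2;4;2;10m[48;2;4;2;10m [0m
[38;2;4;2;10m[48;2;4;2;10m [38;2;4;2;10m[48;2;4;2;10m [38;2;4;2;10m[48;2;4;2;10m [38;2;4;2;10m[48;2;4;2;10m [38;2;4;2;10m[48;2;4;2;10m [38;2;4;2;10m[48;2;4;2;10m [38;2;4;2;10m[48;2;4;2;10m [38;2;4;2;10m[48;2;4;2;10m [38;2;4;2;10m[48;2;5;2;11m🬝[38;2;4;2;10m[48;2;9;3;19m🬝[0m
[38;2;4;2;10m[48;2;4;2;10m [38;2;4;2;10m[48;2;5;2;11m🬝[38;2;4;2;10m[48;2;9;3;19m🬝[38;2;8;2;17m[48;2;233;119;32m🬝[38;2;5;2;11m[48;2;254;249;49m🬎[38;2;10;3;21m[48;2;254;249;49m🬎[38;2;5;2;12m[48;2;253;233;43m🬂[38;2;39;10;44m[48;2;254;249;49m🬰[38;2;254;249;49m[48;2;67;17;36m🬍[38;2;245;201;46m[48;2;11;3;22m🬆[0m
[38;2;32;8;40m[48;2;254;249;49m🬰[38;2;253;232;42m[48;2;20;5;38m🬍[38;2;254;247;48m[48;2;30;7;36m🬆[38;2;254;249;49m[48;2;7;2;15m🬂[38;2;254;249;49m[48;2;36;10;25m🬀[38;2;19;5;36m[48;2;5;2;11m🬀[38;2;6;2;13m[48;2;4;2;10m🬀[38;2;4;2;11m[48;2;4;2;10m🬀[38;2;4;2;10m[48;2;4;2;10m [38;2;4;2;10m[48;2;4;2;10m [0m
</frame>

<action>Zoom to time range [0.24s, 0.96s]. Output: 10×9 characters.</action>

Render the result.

<frame>
[38;2;4;2;10m[48;2;4;2;10m [38;2;4;2;10m[48;2;4;2;10m [38;2;4;2;10m[48;2;4;2;10m [38;2;4;2;10m[48;2;4;2;10m [38;2;4;2;10m[48;2;4;2;10m [38;2;4;2;10m[48;2;4;2;10m [38;2;4;2;10m[48;2;4;2;10m [38;2;4;2;10m[48;2;4;2;10m [38;2;4;2;10m[48;2;4;2;10m [38;2;4;2;10m[48;2;4;2;10m [0m
[38;2;4;2;10m[48;2;4;2;10m [38;2;4;2;10m[48;2;4;2;10m [38;2;4;2;10m[48;2;4;2;10m [38;2;4;2;10m[48;2;4;2;10m [38;2;4;2;10m[48;2;4;2;10m [38;2;4;2;10m[48;2;4;2;10m [38;2;4;2;10m[48;2;4;2;10m [38;2;4;2;10m[48;2;4;2;10m [38;2;4;2;10m[48;2;4;2;10m [38;2;4;2;10m[48;2;4;2;10m [0m
[38;2;4;2;10m[48;2;4;2;10m [38;2;4;2;10m[48;2;4;2;10m [38;2;4;2;10m[48;2;4;2;10m [38;2;4;2;10m[48;2;4;2;10m [38;2;4;2;10m[48;2;4;2;10m [38;2;4;2;10m[48;2;4;2;10m [38;2;4;2;10m[48;2;4;2;10m [38;2;4;2;10m[48;2;4;2;10m [38;2;4;2;10m[48;2;4;2;10m [38;2;4;2;10m[48;2;4;2;10m [0m
[38;2;4;2;10m[48;2;4;2;10m [38;2;4;2;10m[48;2;4;2;10m [38;2;4;2;10m[48;2;4;2;10m [38;2;4;2;10m[48;2;4;2;10m [38;2;4;2;10m[48;2;4;2;10m [38;2;4;2;10m[48;2;4;2;10m [38;2;4;2;10m[48;2;4;2;10m [38;2;4;2;10m[48;2;4;2;10m [38;2;4;2;10m[48;2;4;2;10m [38;2;4;2;10m[48;2;4;2;10m [0m
[38;2;4;2;10m[48;2;4;2;10m [38;2;4;2;10m[48;2;4;2;10m [38;2;4;2;10m[48;2;4;2;10m [38;2;4;2;10m[48;2;4;2;10m [38;2;4;2;10m[48;2;4;2;10m [38;2;4;2;10m[48;2;4;2;10m [38;2;4;2;10m[48;2;4;2;10m [38;2;4;2;10m[48;2;4;2;10m [38;2;4;2;10m[48;2;4;2;10m [38;2;4;2;10m[48;2;4;2;10m [0m
[38;2;4;2;10m[48;2;4;2;10m [38;2;4;2;10m[48;2;4;2;10m [38;2;4;2;10m[48;2;4;2;10m [38;2;4;2;10m[48;2;4;2;10m [38;2;4;2;10m[48;2;4;2;10m [38;2;4;2;10m[48;2;4;2;10m [38;2;4;2;10m[48;2;4;2;10m [38;2;4;2;10m[48;2;5;2;11m🬝[38;2;4;2;10m[48;2;5;2;12m🬎[38;2;4;2;10m[48;2;8;2;17m🬎[0m
[38;2;4;2;10m[48;2;4;2;11m🬝[38;2;4;2;10m[48;2;5;2;11m🬎[38;2;4;2;10m[48;2;6;2;14m🬎[38;2;4;2;10m[48;2;16;4;30m🬎[38;2;12;3;23m[48;2;223;98;47m🬝[38;2;8;2;17m[48;2;254;241;46m🬎[38;2;26;6;39m[48;2;254;249;49m🬎[38;2;11;3;23m[48;2;248;212;44m🬂[38;2;69;16;73m[48;2;253;236;44m🬡[38;2;251;221;41m[48;2;19;5;36m🬎[0m
[38;2;8;2;17m[48;2;253;234;43m🬂[38;2;43;10;58m[48;2;251;214;37m🬡[38;2;253;234;43m[48;2;62;16;52m🬍[38;2;243;203;51m[48;2;8;2;17m🬎[38;2;254;249;49m[48;2;21;5;39m🬂[38;2;253;234;43m[48;2;6;2;15m🬂[38;2;201;55;77m[48;2;13;3;25m🬀[38;2;11;3;23m[48;2;4;2;10m🬂[38;2;6;2;14m[48;2;4;2;10m🬂[38;2;5;2;11m[48;2;4;2;10m🬂[0m
[38;2;26;6;47m[48;2;6;2;13m🬀[38;2;8;2;17m[48;2;4;2;10m🬂[38;2;5;2;12m[48;2;4;2;10m🬂[38;2;4;2;11m[48;2;4;2;10m🬂[38;2;4;2;11m[48;2;4;2;10m🬀[38;2;4;2;10m[48;2;4;2;10m [38;2;4;2;10m[48;2;4;2;10m [38;2;4;2;10m[48;2;4;2;10m [38;2;4;2;10m[48;2;4;2;10m [38;2;4;2;10m[48;2;4;2;10m [0m
</frame>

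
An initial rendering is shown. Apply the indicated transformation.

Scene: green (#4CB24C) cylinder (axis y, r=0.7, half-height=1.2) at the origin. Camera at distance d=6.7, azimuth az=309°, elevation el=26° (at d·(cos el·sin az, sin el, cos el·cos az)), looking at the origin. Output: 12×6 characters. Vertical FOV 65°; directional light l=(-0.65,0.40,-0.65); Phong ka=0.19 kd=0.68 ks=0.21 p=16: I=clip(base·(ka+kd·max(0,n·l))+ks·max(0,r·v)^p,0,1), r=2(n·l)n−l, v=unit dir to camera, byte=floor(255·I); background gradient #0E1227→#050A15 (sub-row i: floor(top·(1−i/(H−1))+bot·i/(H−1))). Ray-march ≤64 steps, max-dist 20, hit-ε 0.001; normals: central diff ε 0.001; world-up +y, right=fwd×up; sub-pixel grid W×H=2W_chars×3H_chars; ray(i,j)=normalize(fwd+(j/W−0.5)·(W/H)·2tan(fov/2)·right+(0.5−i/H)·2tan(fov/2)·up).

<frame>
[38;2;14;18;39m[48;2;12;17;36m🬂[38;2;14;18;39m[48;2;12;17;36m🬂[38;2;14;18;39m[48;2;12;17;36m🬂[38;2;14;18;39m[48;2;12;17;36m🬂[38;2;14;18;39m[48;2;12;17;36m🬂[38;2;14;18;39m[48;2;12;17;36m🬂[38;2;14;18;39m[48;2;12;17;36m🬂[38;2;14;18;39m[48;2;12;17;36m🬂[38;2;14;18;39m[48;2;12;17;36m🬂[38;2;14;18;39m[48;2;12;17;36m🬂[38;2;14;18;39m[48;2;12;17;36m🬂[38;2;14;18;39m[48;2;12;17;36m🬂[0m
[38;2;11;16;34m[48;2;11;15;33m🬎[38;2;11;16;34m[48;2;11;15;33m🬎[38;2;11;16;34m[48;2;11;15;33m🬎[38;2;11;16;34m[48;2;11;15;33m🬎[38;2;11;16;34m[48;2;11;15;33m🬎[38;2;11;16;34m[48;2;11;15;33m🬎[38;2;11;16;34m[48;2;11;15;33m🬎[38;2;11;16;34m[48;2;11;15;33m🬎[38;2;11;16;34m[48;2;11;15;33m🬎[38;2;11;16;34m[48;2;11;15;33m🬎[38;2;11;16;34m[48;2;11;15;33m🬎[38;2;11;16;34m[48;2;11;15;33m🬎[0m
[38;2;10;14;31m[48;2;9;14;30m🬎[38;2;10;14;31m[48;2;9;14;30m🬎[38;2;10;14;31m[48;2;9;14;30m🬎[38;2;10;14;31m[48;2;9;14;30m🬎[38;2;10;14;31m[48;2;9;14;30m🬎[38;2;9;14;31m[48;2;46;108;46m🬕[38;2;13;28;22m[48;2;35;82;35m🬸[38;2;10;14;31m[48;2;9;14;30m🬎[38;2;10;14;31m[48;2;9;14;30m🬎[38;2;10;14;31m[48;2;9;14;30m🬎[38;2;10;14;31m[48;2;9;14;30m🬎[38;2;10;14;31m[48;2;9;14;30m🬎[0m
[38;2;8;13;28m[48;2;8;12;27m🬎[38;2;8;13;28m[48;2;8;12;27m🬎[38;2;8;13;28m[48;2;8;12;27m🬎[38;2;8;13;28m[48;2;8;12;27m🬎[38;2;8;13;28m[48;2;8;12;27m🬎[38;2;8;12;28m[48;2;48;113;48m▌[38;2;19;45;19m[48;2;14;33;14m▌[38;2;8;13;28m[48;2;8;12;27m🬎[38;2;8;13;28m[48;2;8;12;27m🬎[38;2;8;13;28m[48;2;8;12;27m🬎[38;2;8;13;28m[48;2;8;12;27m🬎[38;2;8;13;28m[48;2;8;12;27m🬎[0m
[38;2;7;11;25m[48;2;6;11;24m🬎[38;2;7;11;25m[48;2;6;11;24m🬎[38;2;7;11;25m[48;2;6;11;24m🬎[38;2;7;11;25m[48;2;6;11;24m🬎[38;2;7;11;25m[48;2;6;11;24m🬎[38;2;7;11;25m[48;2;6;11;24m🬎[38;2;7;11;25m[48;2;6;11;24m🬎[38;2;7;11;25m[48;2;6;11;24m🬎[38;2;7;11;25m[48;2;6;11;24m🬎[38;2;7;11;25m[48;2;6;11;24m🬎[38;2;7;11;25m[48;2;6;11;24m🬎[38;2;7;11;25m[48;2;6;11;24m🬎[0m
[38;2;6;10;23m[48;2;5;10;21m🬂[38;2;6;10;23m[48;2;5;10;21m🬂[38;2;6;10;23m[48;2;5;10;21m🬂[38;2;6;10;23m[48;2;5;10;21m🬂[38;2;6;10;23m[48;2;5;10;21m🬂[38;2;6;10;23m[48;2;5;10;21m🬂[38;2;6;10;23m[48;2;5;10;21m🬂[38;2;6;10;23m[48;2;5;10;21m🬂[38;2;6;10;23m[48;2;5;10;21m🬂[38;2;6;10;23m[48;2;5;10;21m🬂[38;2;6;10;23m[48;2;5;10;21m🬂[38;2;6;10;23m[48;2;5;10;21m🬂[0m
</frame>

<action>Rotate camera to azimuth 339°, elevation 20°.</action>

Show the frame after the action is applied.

<frame>
[38;2;14;18;39m[48;2;12;17;36m🬂[38;2;14;18;39m[48;2;12;17;36m🬂[38;2;14;18;39m[48;2;12;17;36m🬂[38;2;14;18;39m[48;2;12;17;36m🬂[38;2;14;18;39m[48;2;12;17;36m🬂[38;2;14;18;39m[48;2;12;17;36m🬂[38;2;14;18;39m[48;2;12;17;36m🬂[38;2;14;18;39m[48;2;12;17;36m🬂[38;2;14;18;39m[48;2;12;17;36m🬂[38;2;14;18;39m[48;2;12;17;36m🬂[38;2;14;18;39m[48;2;12;17;36m🬂[38;2;14;18;39m[48;2;12;17;36m🬂[0m
[38;2;11;16;34m[48;2;11;15;33m🬎[38;2;11;16;34m[48;2;11;15;33m🬎[38;2;11;16;34m[48;2;11;15;33m🬎[38;2;11;16;34m[48;2;11;15;33m🬎[38;2;11;16;34m[48;2;11;15;33m🬎[38;2;11;16;34m[48;2;11;15;33m🬎[38;2;11;16;34m[48;2;11;15;33m🬎[38;2;11;16;34m[48;2;11;15;33m🬎[38;2;11;16;34m[48;2;11;15;33m🬎[38;2;11;16;34m[48;2;11;15;33m🬎[38;2;11;16;34m[48;2;11;15;33m🬎[38;2;11;16;34m[48;2;11;15;33m🬎[0m
[38;2;10;14;31m[48;2;9;14;30m🬎[38;2;10;14;31m[48;2;9;14;30m🬎[38;2;10;14;31m[48;2;9;14;30m🬎[38;2;10;14;31m[48;2;9;14;30m🬎[38;2;10;14;31m[48;2;9;14;30m🬎[38;2;9;14;31m[48;2;24;57;24m🬕[38;2;10;15;32m[48;2;14;33;14m🬂[38;2;10;14;31m[48;2;9;14;30m🬎[38;2;10;14;31m[48;2;9;14;30m🬎[38;2;10;14;31m[48;2;9;14;30m🬎[38;2;10;14;31m[48;2;9;14;30m🬎[38;2;10;14;31m[48;2;9;14;30m🬎[0m
[38;2;8;13;28m[48;2;8;12;27m🬎[38;2;8;13;28m[48;2;8;12;27m🬎[38;2;8;13;28m[48;2;8;12;27m🬎[38;2;8;13;28m[48;2;8;12;27m🬎[38;2;8;13;28m[48;2;8;12;27m🬎[38;2;8;12;28m[48;2;27;63;27m▌[38;2;14;33;14m[48;2;14;33;14m [38;2;8;13;28m[48;2;8;12;27m🬎[38;2;8;13;28m[48;2;8;12;27m🬎[38;2;8;13;28m[48;2;8;12;27m🬎[38;2;8;13;28m[48;2;8;12;27m🬎[38;2;8;13;28m[48;2;8;12;27m🬎[0m
[38;2;7;11;25m[48;2;6;11;24m🬎[38;2;7;11;25m[48;2;6;11;24m🬎[38;2;7;11;25m[48;2;6;11;24m🬎[38;2;7;11;25m[48;2;6;11;24m🬎[38;2;7;11;25m[48;2;6;11;24m🬎[38;2;7;11;25m[48;2;6;11;24m🬎[38;2;7;11;25m[48;2;6;11;24m🬎[38;2;7;11;25m[48;2;6;11;24m🬎[38;2;7;11;25m[48;2;6;11;24m🬎[38;2;7;11;25m[48;2;6;11;24m🬎[38;2;7;11;25m[48;2;6;11;24m🬎[38;2;7;11;25m[48;2;6;11;24m🬎[0m
[38;2;6;10;23m[48;2;5;10;21m🬂[38;2;6;10;23m[48;2;5;10;21m🬂[38;2;6;10;23m[48;2;5;10;21m🬂[38;2;6;10;23m[48;2;5;10;21m🬂[38;2;6;10;23m[48;2;5;10;21m🬂[38;2;6;10;23m[48;2;5;10;21m🬂[38;2;6;10;23m[48;2;5;10;21m🬂[38;2;6;10;23m[48;2;5;10;21m🬂[38;2;6;10;23m[48;2;5;10;21m🬂[38;2;6;10;23m[48;2;5;10;21m🬂[38;2;6;10;23m[48;2;5;10;21m🬂[38;2;6;10;23m[48;2;5;10;21m🬂[0m
</frame>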